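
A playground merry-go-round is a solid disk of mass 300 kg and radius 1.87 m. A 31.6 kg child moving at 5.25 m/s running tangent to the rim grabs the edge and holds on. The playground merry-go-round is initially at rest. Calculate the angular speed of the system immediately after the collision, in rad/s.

About the axle the impulsive forces during the collision are internal, so angular momentum about that axis is conserved.
I_p = ½(300)(1.87)² = 524.5 kg·m². Taking the sense of the child's angular momentum as positive, L_{child} = m v R = (31.6)(5.25)(1.87) = 310.2 kg·m²/s.
L_i = 0 + 310.2 = 310.2 kg·m²/s.
After sticking, I_f = I_p + m R² = 524.5 + (31.6)(1.87)² = 635.0 kg·m².
ω_f = L_i / I_f = 310.2 / 635.0 = 0.4885 rad/s.

|ω_f| ≈ 0.489 rad/s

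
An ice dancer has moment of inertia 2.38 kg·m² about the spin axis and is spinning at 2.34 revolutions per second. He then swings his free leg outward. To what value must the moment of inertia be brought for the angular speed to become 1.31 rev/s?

No external torque acts about the spin axis, so angular momentum is conserved.
I₂ = I₁ω₁ / ω₂ = (2.38)(2.34) / (1.31) = 4.251 kg·m².

I₂ ≈ 4.25 kg·m²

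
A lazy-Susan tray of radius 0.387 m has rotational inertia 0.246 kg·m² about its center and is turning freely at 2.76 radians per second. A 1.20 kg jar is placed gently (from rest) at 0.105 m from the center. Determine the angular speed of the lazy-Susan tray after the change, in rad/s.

ω_f ≈ 2.62 rad/s

The added mass arrives with no angular momentum about the center, and any external torque about the center is negligible, so the system's angular momentum is conserved.
Added inertia Σmr² = (1.20)(0.105)² = 0.01323 kg·m²; I_f = 0.2460 + 0.01323 = 0.2592 kg·m².
ω_f = I_p ω_i / I_f = (0.2460)(2.76) / 0.2592 = 2.619 rad/s.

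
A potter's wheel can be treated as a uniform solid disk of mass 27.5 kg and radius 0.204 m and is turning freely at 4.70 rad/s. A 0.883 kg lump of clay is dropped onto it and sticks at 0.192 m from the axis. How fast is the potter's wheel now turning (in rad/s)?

ω_f ≈ 4.45 rad/s

No external torque acts about the axis; L_before = L_after.
I_p = ½(27.5)(0.204)² = 0.5722 kg·m².
Added inertia Σmr² = (0.883)(0.192)² = 0.03255 kg·m²; I_f = 0.5722 + 0.03255 = 0.6048 kg·m².
ω_f = I_p ω_i / I_f = (0.5722)(4.70) / 0.6048 = 4.447 rad/s.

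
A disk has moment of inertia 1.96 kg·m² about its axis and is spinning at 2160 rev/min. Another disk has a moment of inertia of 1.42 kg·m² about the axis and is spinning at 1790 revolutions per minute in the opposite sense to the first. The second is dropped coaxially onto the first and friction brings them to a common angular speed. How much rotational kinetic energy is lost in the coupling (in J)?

ΔKE lost ≈ 70400 J

No external torque acts about the common axis, so total angular momentum is conserved.
Taking A's sense as positive: L = (1.960)(2160) − (1.420)(1790) = 1692 kg·m²·rpm.
Combined I = 1.960 + 1.420 = 3.380 kg·m².
ω_f = L / I = 1692 / 3.380 = 500.5 rpm.
KE_i = ½ΣIω² = 75090 J; KE_f = ½(3.380)(52.42)² = 4643 J.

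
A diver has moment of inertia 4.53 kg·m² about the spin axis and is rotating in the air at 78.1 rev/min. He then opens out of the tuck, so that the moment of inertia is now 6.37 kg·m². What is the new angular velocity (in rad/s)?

ω₂ ≈ 5.82 rad/s

No external torque acts about the spin axis, so angular momentum is conserved.
ω₂ = I₁ω₁ / I₂ = (4.530)(78.1 rpm) / (6.370) = 55.54 rpm = 5.816 rad/s.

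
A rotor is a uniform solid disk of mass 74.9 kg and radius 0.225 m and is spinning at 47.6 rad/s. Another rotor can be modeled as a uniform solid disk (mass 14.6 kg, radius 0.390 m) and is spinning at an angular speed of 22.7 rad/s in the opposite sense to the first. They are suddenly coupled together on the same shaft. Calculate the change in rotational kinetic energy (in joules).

ΔKE ≈ -1730 J

No external torque acts about the common axis, so total angular momentum is conserved.
Moments of inertia: I_A = ½(74.9)(0.225)² = 1.896 kg·m²; I_B = ½(14.6)(0.390)² = 1.110 kg·m².
Taking A's sense as positive: L = (1.896)(47.6) − (1.110)(22.7) = 65.04 kg·m²·rad/s.
Combined I = 1.896 + 1.110 = 3.006 kg·m².
ω_f = L / I = 65.04 / 3.006 = 21.64 rad/s.
KE_i = ½ΣIω² = 2434 J; KE_f = ½(3.006)(21.64)² = 703.6 J.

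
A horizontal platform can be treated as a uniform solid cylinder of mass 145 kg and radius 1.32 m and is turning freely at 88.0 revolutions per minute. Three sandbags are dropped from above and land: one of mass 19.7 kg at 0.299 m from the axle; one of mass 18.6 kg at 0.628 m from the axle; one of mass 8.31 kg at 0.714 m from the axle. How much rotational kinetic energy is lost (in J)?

energy lost ≈ 512 J

The added mass arrives with no angular momentum about the axle, and any external torque about the axle is negligible, so the system's angular momentum is conserved.
I_p = ½(145)(1.32)² = 126.3 kg·m².
Added inertia Σmr² = (19.7)(0.299)² + (18.6)(0.628)² + (8.31)(0.714)² = 13.33 kg·m²; I_f = 126.3 + 13.33 = 139.7 kg·m².
ω_f = I_p ω_i / I_f = (126.3)(88.0) / 139.7 = 79.60 rpm.
KE_i = ½(126.3)(9.215 rad/s)² = 5364 J; KE_f = ½(139.7)(8.336)² = 4852 J.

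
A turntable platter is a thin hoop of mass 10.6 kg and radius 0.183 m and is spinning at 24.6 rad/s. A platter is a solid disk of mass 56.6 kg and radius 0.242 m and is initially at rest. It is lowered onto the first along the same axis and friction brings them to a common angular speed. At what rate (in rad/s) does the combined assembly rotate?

The coupling torques are internal; angular momentum about the shared axis is conserved.
Moments of inertia: I_A = (10.6)(0.183)² = 0.3550 kg·m²; I_B = ½(56.6)(0.242)² = 1.657 kg·m².
Taking A's sense as positive: L = (0.3550)(24.6) = 8.733 kg·m²·rad/s.
Combined I = 0.3550 + 1.657 = 2.012 kg·m².
ω_f = L / I = 8.733 / 2.012 = 4.340 rad/s.

|ω_f| ≈ 4.34 rad/s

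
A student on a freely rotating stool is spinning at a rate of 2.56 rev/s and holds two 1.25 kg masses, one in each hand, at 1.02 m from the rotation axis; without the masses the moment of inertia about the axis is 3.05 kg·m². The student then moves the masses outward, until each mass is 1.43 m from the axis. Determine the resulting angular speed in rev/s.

ω₂ ≈ 1.77 rev/s

No external torque acts about the spin axis, so angular momentum is conserved.
I₁ = 3.05 + 2(1.25)(1.02)² = 5.651 kg·m²; I₂ = 3.05 + 2(1.25)(1.43)² = 8.162 kg·m².
ω₂ = I₁ω₁ / I₂ = (5.651)(2.56 rev/s) / (8.162) = 1.772 rev/s.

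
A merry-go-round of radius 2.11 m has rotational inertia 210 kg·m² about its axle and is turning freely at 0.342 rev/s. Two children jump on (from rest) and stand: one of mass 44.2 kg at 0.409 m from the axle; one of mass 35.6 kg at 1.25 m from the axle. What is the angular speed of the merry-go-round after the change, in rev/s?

No external torque acts about the axle; L_before = L_after.
Added inertia Σmr² = (44.2)(0.409)² + (35.6)(1.25)² = 63.02 kg·m²; I_f = 210.0 + 63.02 = 273.0 kg·m².
ω_f = I_p ω_i / I_f = (210.0)(0.342) / 273.0 = 0.2631 rev/s.

ω_f ≈ 0.263 rev/s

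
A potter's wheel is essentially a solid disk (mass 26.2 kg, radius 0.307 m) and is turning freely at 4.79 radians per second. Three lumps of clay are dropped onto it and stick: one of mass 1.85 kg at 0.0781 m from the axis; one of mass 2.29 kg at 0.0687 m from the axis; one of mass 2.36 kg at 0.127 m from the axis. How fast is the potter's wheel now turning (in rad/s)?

ω_f ≈ 4.57 rad/s

The added mass arrives with no angular momentum about the axis, and any external torque about the axis is negligible, so the system's angular momentum is conserved.
I_p = ½(26.2)(0.307)² = 1.235 kg·m².
Added inertia Σmr² = (1.85)(0.0781)² + (2.29)(0.0687)² + (2.36)(0.127)² = 0.06016 kg·m²; I_f = 1.235 + 0.06016 = 1.295 kg·m².
ω_f = I_p ω_i / I_f = (1.235)(4.79) / 1.295 = 4.567 rad/s.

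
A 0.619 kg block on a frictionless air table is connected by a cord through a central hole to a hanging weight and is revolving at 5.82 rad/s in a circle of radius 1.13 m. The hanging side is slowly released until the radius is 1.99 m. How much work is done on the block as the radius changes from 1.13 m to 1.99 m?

The constraining force is radial, so m r² ω about the center is conserved.
ω₂ = ω₁ (r₁/r₂)² = (5.82)(1.13/1.99)² = 1.877 rad/s.
W = ΔKE = ½m(v₂² − v₁²) = -9.070 J.

W ≈ -9.07 J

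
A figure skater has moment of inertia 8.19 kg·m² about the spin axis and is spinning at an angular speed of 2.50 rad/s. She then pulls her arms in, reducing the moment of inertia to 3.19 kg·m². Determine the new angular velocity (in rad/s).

No external torque acts about the spin axis, so angular momentum is conserved.
ω₂ = I₁ω₁ / I₂ = (8.190)(2.50 rad/s) / (3.190) = 6.418 rad/s.

ω₂ ≈ 6.42 rad/s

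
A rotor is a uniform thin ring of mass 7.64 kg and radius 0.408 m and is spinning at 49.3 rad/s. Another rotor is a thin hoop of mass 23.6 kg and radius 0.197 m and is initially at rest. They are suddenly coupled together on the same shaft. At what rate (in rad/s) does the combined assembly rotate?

The coupling torques are internal; angular momentum about the shared axis is conserved.
Moments of inertia: I_A = (7.64)(0.408)² = 1.272 kg·m²; I_B = (23.6)(0.197)² = 0.9159 kg·m².
Taking A's sense as positive: L = (1.272)(49.3) = 62.70 kg·m²·rad/s.
Combined I = 1.272 + 0.9159 = 2.188 kg·m².
ω_f = L / I = 62.70 / 2.188 = 28.66 rad/s.

|ω_f| ≈ 28.7 rad/s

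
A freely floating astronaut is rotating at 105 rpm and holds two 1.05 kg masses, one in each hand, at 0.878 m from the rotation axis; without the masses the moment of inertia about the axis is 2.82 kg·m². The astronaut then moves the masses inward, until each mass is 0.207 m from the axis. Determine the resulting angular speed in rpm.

Angular momentum about the spin axis is conserved since the torque about it is zero.
I₁ = 2.82 + 2(1.05)(0.878)² = 4.439 kg·m²; I₂ = 2.82 + 2(1.05)(0.207)² = 2.910 kg·m².
ω₂ = I₁ω₁ / I₂ = (4.439)(105 rpm) / (2.910) = 160.2 rpm.

ω₂ ≈ 160 rpm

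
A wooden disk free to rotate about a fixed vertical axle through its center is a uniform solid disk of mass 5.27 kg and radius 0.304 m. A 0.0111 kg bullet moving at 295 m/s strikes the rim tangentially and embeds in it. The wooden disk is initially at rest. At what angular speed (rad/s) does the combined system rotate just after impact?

The axle reaction passes through the axle and exerts no torque about it; angular momentum about the axle is conserved through the impact.
I_p = ½(5.27)(0.304)² = 0.2435 kg·m². Taking the sense of the bullet's angular momentum as positive, L_{bullet} = m v R = (0.0111)(295)(0.304) = 0.9954 kg·m²/s.
L_i = 0 + 0.9954 = 0.9954 kg·m²/s.
After sticking, I_f = I_p + m R² = 0.2435 + (0.0111)(0.304)² = 0.2445 kg·m².
ω_f = L_i / I_f = 0.9954 / 0.2445 = 4.071 rad/s.

|ω_f| ≈ 4.07 rad/s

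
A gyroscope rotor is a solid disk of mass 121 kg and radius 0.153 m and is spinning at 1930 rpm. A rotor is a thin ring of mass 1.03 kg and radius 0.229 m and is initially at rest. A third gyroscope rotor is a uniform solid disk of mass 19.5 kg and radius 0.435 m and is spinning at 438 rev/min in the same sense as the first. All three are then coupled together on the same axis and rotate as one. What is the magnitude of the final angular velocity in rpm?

No external torque acts about the common axis, so total angular momentum is conserved.
Moments of inertia: I_A = ½(121)(0.153)² = 1.416 kg·m²; I_B = (1.03)(0.229)² = 0.05401 kg·m²; I_C = ½(19.5)(0.435)² = 1.845 kg·m².
Taking A's sense as positive: L = (1.416)(1930) + (1.845)(438) = 3541 kg·m²·rpm.
Combined I = 1.416 + 0.05401 + 1.845 = 3.315 kg·m².
ω_f = L / I = 3541 / 3.315 = 1068 rpm.

|ω_f| ≈ 1070 rpm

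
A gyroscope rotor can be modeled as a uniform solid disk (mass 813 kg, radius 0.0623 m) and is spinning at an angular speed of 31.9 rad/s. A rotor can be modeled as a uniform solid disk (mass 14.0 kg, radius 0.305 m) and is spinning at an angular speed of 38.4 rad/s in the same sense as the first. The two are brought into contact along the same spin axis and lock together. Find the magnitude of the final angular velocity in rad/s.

|ω_f| ≈ 33.8 rad/s

No external torque acts about the common axis, so total angular momentum is conserved.
Moments of inertia: I_A = ½(813)(0.0623)² = 1.578 kg·m²; I_B = ½(14.0)(0.305)² = 0.6512 kg·m².
Taking A's sense as positive: L = (1.578)(31.9) + (0.6512)(38.4) = 75.34 kg·m²·rad/s.
Combined I = 1.578 + 0.6512 = 2.229 kg·m².
ω_f = L / I = 75.34 / 2.229 = 33.80 rad/s.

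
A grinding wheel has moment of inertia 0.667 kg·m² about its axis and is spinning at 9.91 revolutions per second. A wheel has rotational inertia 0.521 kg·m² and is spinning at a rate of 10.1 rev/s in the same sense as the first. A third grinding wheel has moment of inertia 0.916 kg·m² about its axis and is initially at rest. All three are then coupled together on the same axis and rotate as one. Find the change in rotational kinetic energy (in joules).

The coupling torques are internal; angular momentum about the shared axis is conserved.
Taking A's sense as positive: L = (0.6670)(9.91) + (0.5210)(10.1) = 11.87 kg·m²·rev/s.
Combined I = 0.6670 + 0.5210 + 0.9160 = 2.104 kg·m².
ω_f = L / I = 11.87 / 2.104 = 5.643 rev/s.
KE_i = ½ΣIω² = 2342 J; KE_f = ½(2.104)(35.45)² = 1322 J.

ΔKE ≈ -1020 J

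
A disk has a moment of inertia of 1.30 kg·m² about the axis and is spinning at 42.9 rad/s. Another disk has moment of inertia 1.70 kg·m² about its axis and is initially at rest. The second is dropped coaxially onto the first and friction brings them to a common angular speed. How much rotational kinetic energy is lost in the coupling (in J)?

ΔKE lost ≈ 678 J

The coupling torques are internal; angular momentum about the shared axis is conserved.
Taking A's sense as positive: L = (1.300)(42.9) = 55.77 kg·m²·rad/s.
Combined I = 1.300 + 1.700 = 3.000 kg·m².
ω_f = L / I = 55.77 / 3.000 = 18.59 rad/s.
KE_i = ½ΣIω² = 1196 J; KE_f = ½(3.000)(18.59)² = 518.4 J.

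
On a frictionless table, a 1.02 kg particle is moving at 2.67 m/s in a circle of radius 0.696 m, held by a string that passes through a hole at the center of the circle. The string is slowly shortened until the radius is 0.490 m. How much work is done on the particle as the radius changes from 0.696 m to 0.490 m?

W ≈ 3.70 J

Central (radial) force ⇒ zero torque about the center ⇒ m v r is constant.
v₂ = v₁ r₁ / r₂ = (2.67)(0.696) / (0.490) = 3.792 m/s.
W = ΔKE = ½m(v₂² − v₁²) = 3.700 J.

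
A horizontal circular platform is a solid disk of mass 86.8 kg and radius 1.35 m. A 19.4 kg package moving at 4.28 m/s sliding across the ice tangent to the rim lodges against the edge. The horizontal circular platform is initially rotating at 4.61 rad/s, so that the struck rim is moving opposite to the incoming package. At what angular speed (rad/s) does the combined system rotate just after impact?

|ω_f| ≈ 2.21 rad/s

The axle reaction passes through the central axle and exerts no torque about it; angular momentum about the central axle is conserved through the impact.
I_p = ½(86.8)(1.35)² = 79.10 kg·m². Taking the sense of the package's angular momentum as positive, L_{package} = m v R = (19.4)(4.28)(1.35) = 112.1 kg·m²/s.
L_i = −I_p ω_p + m v R = −(79.10)(4.61) + 112.1 = -252.5 kg·m²/s.
After sticking, I_f = I_p + m R² = 79.10 + (19.4)(1.35)² = 114.5 kg·m².
ω_f = L_i / I_f = -252.5 / 114.5 = -2.207 rad/s.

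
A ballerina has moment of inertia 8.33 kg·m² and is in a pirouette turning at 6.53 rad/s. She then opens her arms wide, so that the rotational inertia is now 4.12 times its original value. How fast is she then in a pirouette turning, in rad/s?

With no external torque about the axis, L is conserved: I₁ω₁ = I₂ω₂.
I₂ = 4.12 × 8.33 = 34.32 kg·m².
ω₂ = I₁ω₁ / I₂ = (8.330)(6.53 rad/s) / (34.32) = 1.585 rad/s.

ω₂ ≈ 1.58 rad/s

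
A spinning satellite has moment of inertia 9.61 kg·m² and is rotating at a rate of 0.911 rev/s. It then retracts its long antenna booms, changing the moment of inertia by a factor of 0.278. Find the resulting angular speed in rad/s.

Angular momentum about the spin axis is conserved since the torque about it is zero.
I₂ = 0.278 × 9.61 = 2.672 kg·m².
ω₂ = I₁ω₁ / I₂ = (9.610)(0.911 rev/s) / (2.672) = 3.277 rev/s = 20.59 rad/s.

ω₂ ≈ 20.6 rad/s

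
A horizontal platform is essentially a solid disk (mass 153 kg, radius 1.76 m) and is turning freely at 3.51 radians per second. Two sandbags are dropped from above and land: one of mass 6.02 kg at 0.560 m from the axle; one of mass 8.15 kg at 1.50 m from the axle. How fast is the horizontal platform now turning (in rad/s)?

The added mass arrives with no angular momentum about the axle, and any external torque about the axle is negligible, so the system's angular momentum is conserved.
I_p = ½(153)(1.76)² = 237.0 kg·m².
Added inertia Σmr² = (6.02)(0.560)² + (8.15)(1.50)² = 20.23 kg·m²; I_f = 237.0 + 20.23 = 257.2 kg·m².
ω_f = I_p ω_i / I_f = (237.0)(3.51) / 257.2 = 3.234 rad/s.

ω_f ≈ 3.23 rad/s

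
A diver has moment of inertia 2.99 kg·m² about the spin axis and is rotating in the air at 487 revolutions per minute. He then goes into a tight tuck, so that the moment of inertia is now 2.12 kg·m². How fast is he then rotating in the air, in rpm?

ω₂ ≈ 687 rpm

With no external torque about the axis, L is conserved: I₁ω₁ = I₂ω₂.
ω₂ = I₁ω₁ / I₂ = (2.990)(487 rpm) / (2.120) = 686.9 rpm.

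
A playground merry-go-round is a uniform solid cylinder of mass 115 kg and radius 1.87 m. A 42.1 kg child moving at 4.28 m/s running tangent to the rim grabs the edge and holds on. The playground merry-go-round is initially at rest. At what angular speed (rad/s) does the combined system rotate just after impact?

The axle reaction passes through the axle and exerts no torque about it; angular momentum about the axle is conserved through the impact.
I_p = ½(115)(1.87)² = 201.1 kg·m². Taking the sense of the child's angular momentum as positive, L_{child} = m v R = (42.1)(4.28)(1.87) = 337.0 kg·m²/s.
L_i = 0 + 337.0 = 337.0 kg·m²/s.
After sticking, I_f = I_p + m R² = 201.1 + (42.1)(1.87)² = 348.3 kg·m².
ω_f = L_i / I_f = 337.0 / 348.3 = 0.9674 rad/s.

|ω_f| ≈ 0.967 rad/s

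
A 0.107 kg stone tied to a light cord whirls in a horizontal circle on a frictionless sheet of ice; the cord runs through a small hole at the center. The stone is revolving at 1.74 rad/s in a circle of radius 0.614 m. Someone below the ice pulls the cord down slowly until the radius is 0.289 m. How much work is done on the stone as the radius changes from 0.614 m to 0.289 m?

W ≈ 0.215 J

No torque about the axis ⇒ m r₁² ω₁ = m r₂² ω₂.
ω₂ = ω₁ (r₁/r₂)² = (1.74)(0.614/0.289)² = 7.854 rad/s.
W = ΔKE = ½m(v₂² − v₁²) = 0.2146 J.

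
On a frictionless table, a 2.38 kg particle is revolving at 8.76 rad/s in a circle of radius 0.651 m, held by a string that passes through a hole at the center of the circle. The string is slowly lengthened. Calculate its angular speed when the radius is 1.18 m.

ω₂ ≈ 2.67 rad/s

No torque about the axis ⇒ m r₁² ω₁ = m r₂² ω₂.
ω₂ = ω₁ (r₁/r₂)² = (8.76)(0.651/1.18)² = 2.666 rad/s.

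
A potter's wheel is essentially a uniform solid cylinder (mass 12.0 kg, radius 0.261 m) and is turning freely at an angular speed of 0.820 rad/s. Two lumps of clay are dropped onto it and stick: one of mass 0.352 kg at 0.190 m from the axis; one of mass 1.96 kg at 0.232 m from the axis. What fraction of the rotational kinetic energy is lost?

fraction ≈ 0.224

No external torque acts about the axis; L_before = L_after.
I_p = ½(12.0)(0.261)² = 0.4087 kg·m².
Added inertia Σmr² = (0.352)(0.190)² + (1.96)(0.232)² = 0.1182 kg·m²; I_f = 0.4087 + 0.1182 = 0.5269 kg·m².
ω_f = I_p ω_i / I_f = (0.4087)(0.820) / 0.5269 = 0.6361 rad/s.
KE_i = ½(0.4087)(0.8200 rad/s)² = 0.1374 J; KE_f = ½(0.5269)(0.6361)² = 0.1066 J.
Fraction lost = 0.2243.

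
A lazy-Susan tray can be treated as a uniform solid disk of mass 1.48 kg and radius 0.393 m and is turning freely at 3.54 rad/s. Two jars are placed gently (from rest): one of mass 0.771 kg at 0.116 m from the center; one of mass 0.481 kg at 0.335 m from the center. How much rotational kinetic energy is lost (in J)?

energy lost ≈ 0.258 J

No external torque acts about the center; L_before = L_after.
I_p = ½(1.48)(0.393)² = 0.1143 kg·m².
Added inertia Σmr² = (0.771)(0.116)² + (0.481)(0.335)² = 0.06435 kg·m²; I_f = 0.1143 + 0.06435 = 0.1786 kg·m².
ω_f = I_p ω_i / I_f = (0.1143)(3.54) / 0.1786 = 2.265 rad/s.
KE_i = ½(0.1143)(3.540 rad/s)² = 0.7161 J; KE_f = ½(0.1786)(2.265)² = 0.4582 J.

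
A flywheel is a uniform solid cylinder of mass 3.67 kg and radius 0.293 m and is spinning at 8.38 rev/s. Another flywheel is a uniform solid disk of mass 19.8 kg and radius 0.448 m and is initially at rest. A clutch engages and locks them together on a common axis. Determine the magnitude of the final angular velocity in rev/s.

|ω_f| ≈ 0.616 rev/s

No external torque acts about the common axis, so total angular momentum is conserved.
Moments of inertia: I_A = ½(3.67)(0.293)² = 0.1575 kg·m²; I_B = ½(19.8)(0.448)² = 1.987 kg·m².
Taking A's sense as positive: L = (0.1575)(8.38) = 1.320 kg·m²·rev/s.
Combined I = 0.1575 + 1.987 = 2.145 kg·m².
ω_f = L / I = 1.320 / 2.145 = 0.6156 rev/s.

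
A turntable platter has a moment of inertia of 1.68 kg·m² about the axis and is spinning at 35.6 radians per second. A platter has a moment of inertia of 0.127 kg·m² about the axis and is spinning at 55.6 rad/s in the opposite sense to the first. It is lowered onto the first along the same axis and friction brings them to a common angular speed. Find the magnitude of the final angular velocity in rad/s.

|ω_f| ≈ 29.2 rad/s

The coupling torques are internal; angular momentum about the shared axis is conserved.
Taking A's sense as positive: L = (1.680)(35.6) − (0.1270)(55.6) = 52.75 kg·m²·rad/s.
Combined I = 1.680 + 0.1270 = 1.807 kg·m².
ω_f = L / I = 52.75 / 1.807 = 29.19 rad/s.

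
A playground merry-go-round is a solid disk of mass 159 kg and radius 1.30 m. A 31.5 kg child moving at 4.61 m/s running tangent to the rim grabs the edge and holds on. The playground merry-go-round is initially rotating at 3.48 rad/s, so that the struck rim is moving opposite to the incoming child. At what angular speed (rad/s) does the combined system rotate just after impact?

The axle reaction passes through the axle and exerts no torque about it; angular momentum about the axle is conserved through the impact.
I_p = ½(159)(1.30)² = 134.4 kg·m². Taking the sense of the child's angular momentum as positive, L_{child} = m v R = (31.5)(4.61)(1.30) = 188.8 kg·m²/s.
L_i = −I_p ω_p + m v R = −(134.4)(3.48) + 188.8 = -278.8 kg·m²/s.
After sticking, I_f = I_p + m R² = 134.4 + (31.5)(1.30)² = 187.6 kg·m².
ω_f = L_i / I_f = -278.8 / 187.6 = -1.486 rad/s.

|ω_f| ≈ 1.49 rad/s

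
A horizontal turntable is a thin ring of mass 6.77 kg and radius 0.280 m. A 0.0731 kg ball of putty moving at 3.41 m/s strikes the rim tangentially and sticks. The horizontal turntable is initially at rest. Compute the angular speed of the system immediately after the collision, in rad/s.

About the axle the impulsive forces during the collision are internal, so angular momentum about that axis is conserved.
I_p = (6.77)(0.280)² = 0.5308 kg·m². Taking the sense of the ball of putty's angular momentum as positive, L_{ball} = m v R = (0.0731)(3.41)(0.280) = 0.06980 kg·m²/s.
L_i = 0 + 0.06980 = 0.06980 kg·m²/s.
After sticking, I_f = I_p + m R² = 0.5308 + (0.0731)(0.280)² = 0.5365 kg·m².
ω_f = L_i / I_f = 0.06980 / 0.5365 = 0.1301 rad/s.

|ω_f| ≈ 0.130 rad/s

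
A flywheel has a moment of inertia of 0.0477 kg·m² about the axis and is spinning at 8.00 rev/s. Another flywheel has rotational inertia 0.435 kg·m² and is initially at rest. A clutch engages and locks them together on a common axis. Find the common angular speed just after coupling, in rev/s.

No external torque acts about the common axis, so total angular momentum is conserved.
Taking A's sense as positive: L = (0.04770)(8.00) = 0.3816 kg·m²·rev/s.
Combined I = 0.04770 + 0.4350 = 0.4827 kg·m².
ω_f = L / I = 0.3816 / 0.4827 = 0.7906 rev/s.

|ω_f| ≈ 0.791 rev/s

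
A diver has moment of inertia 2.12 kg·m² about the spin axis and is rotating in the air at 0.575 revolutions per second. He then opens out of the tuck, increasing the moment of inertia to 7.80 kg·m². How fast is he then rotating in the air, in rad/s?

ω₂ ≈ 0.982 rad/s

With no external torque about the axis, L is conserved: I₁ω₁ = I₂ω₂.
ω₂ = I₁ω₁ / I₂ = (2.120)(0.575 rev/s) / (7.800) = 0.1563 rev/s = 0.9819 rad/s.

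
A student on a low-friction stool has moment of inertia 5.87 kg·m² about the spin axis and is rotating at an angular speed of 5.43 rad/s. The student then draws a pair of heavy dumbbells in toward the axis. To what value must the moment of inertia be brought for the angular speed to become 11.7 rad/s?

I₂ ≈ 2.72 kg·m²

Angular momentum about the spin axis is conserved since the torque about it is zero.
I₂ = I₁ω₁ / ω₂ = (5.87)(5.43) / (11.7) = 2.724 kg·m².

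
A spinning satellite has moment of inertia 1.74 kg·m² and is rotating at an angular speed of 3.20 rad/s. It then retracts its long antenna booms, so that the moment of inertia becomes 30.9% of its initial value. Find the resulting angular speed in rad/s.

ω₂ ≈ 10.4 rad/s

Angular momentum about the spin axis is conserved since the torque about it is zero.
I₂ = 0.309 × 1.74 = 0.5377 kg·m².
ω₂ = I₁ω₁ / I₂ = (1.740)(3.20 rad/s) / (0.5377) = 10.36 rad/s.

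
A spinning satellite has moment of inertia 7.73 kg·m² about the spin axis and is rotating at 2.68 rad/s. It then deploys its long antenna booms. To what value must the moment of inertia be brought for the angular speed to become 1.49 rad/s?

I₂ ≈ 13.9 kg·m²

No external torque acts about the spin axis, so angular momentum is conserved.
I₂ = I₁ω₁ / ω₂ = (7.73)(2.68) / (1.49) = 13.90 kg·m².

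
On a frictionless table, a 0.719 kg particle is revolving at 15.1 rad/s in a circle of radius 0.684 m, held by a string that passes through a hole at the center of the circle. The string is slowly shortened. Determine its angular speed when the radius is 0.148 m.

ω₂ ≈ 323 rad/s

The constraining force is radial, so m r² ω about the center is conserved.
ω₂ = ω₁ (r₁/r₂)² = (15.1)(0.684/0.148)² = 322.5 rad/s.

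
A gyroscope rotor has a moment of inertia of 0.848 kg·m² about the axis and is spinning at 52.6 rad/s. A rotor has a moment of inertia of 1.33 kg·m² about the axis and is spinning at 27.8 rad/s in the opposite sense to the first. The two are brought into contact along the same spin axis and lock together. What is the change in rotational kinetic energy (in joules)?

ΔKE ≈ -1670 J

The coupling torques are internal; angular momentum about the shared axis is conserved.
Taking A's sense as positive: L = (0.8480)(52.6) − (1.330)(27.8) = 7.631 kg·m²·rad/s.
Combined I = 0.8480 + 1.330 = 2.178 kg·m².
ω_f = L / I = 7.631 / 2.178 = 3.504 rad/s.
KE_i = ½ΣIω² = 1687 J; KE_f = ½(2.178)(3.504)² = 13.37 J.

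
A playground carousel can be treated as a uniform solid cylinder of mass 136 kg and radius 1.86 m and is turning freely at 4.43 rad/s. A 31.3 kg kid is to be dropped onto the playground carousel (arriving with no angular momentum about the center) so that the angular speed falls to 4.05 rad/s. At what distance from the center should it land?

r ≈ 0.840 m

No external torque acts about the center; L_before = L_after.
I_p = ½(136)(1.86)² = 235.3 kg·m².
I_p ω_i = (I_p + m r²) ω_f ⇒ m r² = I_p(ω_i/ω_f − 1) = 235.3(4.43/4.05 − 1) = 22.07 kg·m².
r = √(22.07/31.3) = 0.8398 m.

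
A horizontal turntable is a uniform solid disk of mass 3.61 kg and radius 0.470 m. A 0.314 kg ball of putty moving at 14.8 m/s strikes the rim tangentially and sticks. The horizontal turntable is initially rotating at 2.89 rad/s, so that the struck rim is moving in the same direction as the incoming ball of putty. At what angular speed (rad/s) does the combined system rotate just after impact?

|ω_f| ≈ 7.13 rad/s

The axle reaction passes through the axle and exerts no torque about it; angular momentum about the axle is conserved through the impact.
I_p = ½(3.61)(0.470)² = 0.3987 kg·m². Taking the sense of the ball of putty's angular momentum as positive, L_{ball} = m v R = (0.314)(14.8)(0.470) = 2.184 kg·m²/s.
L_i = +I_p ω_p + m v R = +(0.3987)(2.89) + 2.184 = 3.336 kg·m²/s.
After sticking, I_f = I_p + m R² = 0.3987 + (0.314)(0.470)² = 0.4681 kg·m².
ω_f = L_i / I_f = 3.336 / 0.4681 = 7.128 rad/s.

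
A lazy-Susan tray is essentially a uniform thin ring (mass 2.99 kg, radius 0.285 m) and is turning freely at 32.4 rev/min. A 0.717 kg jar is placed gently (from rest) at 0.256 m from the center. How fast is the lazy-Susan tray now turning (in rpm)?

ω_f ≈ 27.1 rpm

No external torque acts about the center; L_before = L_after.
I_p = (2.99)(0.285)² = 0.2429 kg·m².
Added inertia Σmr² = (0.717)(0.256)² = 0.04699 kg·m²; I_f = 0.2429 + 0.04699 = 0.2899 kg·m².
ω_f = I_p ω_i / I_f = (0.2429)(32.4) / 0.2899 = 27.15 rpm.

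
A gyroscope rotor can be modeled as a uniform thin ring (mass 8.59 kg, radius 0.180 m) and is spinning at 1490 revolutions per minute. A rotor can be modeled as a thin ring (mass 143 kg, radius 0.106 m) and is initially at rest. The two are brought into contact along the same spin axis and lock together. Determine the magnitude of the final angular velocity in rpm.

|ω_f| ≈ 220 rpm

The coupling torques are internal; angular momentum about the shared axis is conserved.
Moments of inertia: I_A = (8.59)(0.180)² = 0.2783 kg·m²; I_B = (143)(0.106)² = 1.607 kg·m².
Taking A's sense as positive: L = (0.2783)(1490) = 414.7 kg·m²·rpm.
Combined I = 0.2783 + 1.607 = 1.885 kg·m².
ω_f = L / I = 414.7 / 1.885 = 220.0 rpm.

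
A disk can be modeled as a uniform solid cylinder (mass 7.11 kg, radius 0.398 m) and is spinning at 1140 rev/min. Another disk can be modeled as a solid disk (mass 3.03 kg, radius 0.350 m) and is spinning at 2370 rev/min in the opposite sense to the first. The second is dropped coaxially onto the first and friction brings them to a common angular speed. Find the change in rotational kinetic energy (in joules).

ΔKE ≈ -9430 J

No external torque acts about the common axis, so total angular momentum is conserved.
Moments of inertia: I_A = ½(7.11)(0.398)² = 0.5631 kg·m²; I_B = ½(3.03)(0.350)² = 0.1856 kg·m².
Taking A's sense as positive: L = (0.5631)(1140) − (0.1856)(2370) = 202.1 kg·m²·rpm.
Combined I = 0.5631 + 0.1856 = 0.7487 kg·m².
ω_f = L / I = 202.1 / 0.7487 = 270.0 rpm.
KE_i = ½ΣIω² = 9728 J; KE_f = ½(0.7487)(28.27)² = 299.2 J.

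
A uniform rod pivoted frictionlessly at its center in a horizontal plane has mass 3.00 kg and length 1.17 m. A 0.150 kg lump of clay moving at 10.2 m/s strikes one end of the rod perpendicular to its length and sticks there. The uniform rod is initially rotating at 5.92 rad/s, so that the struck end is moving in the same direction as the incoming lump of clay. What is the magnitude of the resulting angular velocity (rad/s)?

|ω_f| ≈ 7.42 rad/s

About the pivot the impulsive forces during the collision are internal, so angular momentum about that axis is conserved.
I_p = (1/12)(3.00)(1.17)² = 0.3422 kg·m². Taking the sense of the lump of clay's angular momentum as positive, L_{lump} = m v R = (0.150)(10.2)(1.17/2) = 0.8950 kg·m²/s.
L_i = +I_p ω_p + m v R = +(0.3422)(5.92) + 0.8950 = 2.921 kg·m²/s.
After sticking, I_f = I_p + m R² = 0.3422 + (0.150)(1.17/2)² = 0.3936 kg·m².
ω_f = L_i / I_f = 2.921 / 0.3936 = 7.422 rad/s.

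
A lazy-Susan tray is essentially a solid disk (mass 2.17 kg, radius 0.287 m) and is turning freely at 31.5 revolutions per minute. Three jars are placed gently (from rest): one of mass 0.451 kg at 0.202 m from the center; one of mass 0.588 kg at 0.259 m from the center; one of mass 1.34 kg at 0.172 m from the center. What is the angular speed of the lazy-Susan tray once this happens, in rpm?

The added mass arrives with no angular momentum about the center, and any external torque about the center is negligible, so the system's angular momentum is conserved.
I_p = ½(2.17)(0.287)² = 0.08937 kg·m².
Added inertia Σmr² = (0.451)(0.202)² + (0.588)(0.259)² + (1.34)(0.172)² = 0.09749 kg·m²; I_f = 0.08937 + 0.09749 = 0.1869 kg·m².
ω_f = I_p ω_i / I_f = (0.08937)(31.5) / 0.1869 = 15.07 rpm.

ω_f ≈ 15.1 rpm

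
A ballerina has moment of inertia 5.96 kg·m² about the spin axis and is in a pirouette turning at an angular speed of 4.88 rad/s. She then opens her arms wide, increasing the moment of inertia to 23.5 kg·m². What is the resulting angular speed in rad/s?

No external torque acts about the spin axis, so angular momentum is conserved.
ω₂ = I₁ω₁ / I₂ = (5.960)(4.88 rad/s) / (23.50) = 1.238 rad/s.

ω₂ ≈ 1.24 rad/s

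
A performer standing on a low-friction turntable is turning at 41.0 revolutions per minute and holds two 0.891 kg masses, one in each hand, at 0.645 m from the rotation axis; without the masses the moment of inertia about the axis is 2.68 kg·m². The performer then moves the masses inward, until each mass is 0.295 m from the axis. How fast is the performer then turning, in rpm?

ω₂ ≈ 49.5 rpm

With no external torque about the axis, L is conserved: I₁ω₁ = I₂ω₂.
I₁ = 2.68 + 2(0.891)(0.645)² = 3.421 kg·m²; I₂ = 2.68 + 2(0.891)(0.295)² = 2.835 kg·m².
ω₂ = I₁ω₁ / I₂ = (3.421)(41.0 rpm) / (2.835) = 49.48 rpm.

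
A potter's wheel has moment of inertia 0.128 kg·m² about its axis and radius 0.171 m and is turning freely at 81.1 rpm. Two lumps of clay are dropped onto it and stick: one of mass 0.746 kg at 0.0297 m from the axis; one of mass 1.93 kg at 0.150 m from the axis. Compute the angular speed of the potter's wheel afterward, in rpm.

No external torque acts about the axis; L_before = L_after.
Added inertia Σmr² = (0.746)(0.0297)² + (1.93)(0.150)² = 0.04408 kg·m²; I_f = 0.1280 + 0.04408 = 0.1721 kg·m².
ω_f = I_p ω_i / I_f = (0.1280)(81.1) / 0.1721 = 60.32 rpm.

ω_f ≈ 60.3 rpm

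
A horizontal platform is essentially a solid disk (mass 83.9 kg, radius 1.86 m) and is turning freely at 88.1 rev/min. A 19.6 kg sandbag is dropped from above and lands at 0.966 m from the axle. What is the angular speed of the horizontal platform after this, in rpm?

No external torque acts about the axle; L_before = L_after.
I_p = ½(83.9)(1.86)² = 145.1 kg·m².
Added inertia Σmr² = (19.6)(0.966)² = 18.29 kg·m²; I_f = 145.1 + 18.29 = 163.4 kg·m².
ω_f = I_p ω_i / I_f = (145.1)(88.1) / 163.4 = 78.24 rpm.

ω_f ≈ 78.2 rpm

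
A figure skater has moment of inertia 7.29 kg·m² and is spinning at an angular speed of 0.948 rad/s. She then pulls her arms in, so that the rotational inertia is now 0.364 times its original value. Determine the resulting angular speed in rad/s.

With no external torque about the axis, L is conserved: I₁ω₁ = I₂ω₂.
I₂ = 0.364 × 7.29 = 2.654 kg·m².
ω₂ = I₁ω₁ / I₂ = (7.290)(0.948 rad/s) / (2.654) = 2.604 rad/s.

ω₂ ≈ 2.60 rad/s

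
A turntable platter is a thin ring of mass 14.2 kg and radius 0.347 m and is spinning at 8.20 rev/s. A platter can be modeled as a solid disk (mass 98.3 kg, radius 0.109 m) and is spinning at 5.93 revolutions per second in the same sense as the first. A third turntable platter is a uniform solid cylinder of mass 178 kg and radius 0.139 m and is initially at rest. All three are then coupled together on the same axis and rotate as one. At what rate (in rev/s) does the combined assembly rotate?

No external torque acts about the common axis, so total angular momentum is conserved.
Moments of inertia: I_A = (14.2)(0.347)² = 1.710 kg·m²; I_B = ½(98.3)(0.109)² = 0.5840 kg·m²; I_C = ½(178)(0.139)² = 1.720 kg·m².
Taking A's sense as positive: L = (1.710)(8.20) + (0.5840)(5.93) = 17.48 kg·m²·rev/s.
Combined I = 1.710 + 0.5840 + 1.720 = 4.013 kg·m².
ω_f = L / I = 17.48 / 4.013 = 4.356 rev/s.

|ω_f| ≈ 4.36 rev/s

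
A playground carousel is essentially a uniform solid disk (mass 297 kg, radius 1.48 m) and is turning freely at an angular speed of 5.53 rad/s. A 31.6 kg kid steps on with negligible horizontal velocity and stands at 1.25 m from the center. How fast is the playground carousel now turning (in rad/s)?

The added mass arrives with no angular momentum about the center, and any external torque about the center is negligible, so the system's angular momentum is conserved.
I_p = ½(297)(1.48)² = 325.3 kg·m².
Added inertia Σmr² = (31.6)(1.25)² = 49.38 kg·m²; I_f = 325.3 + 49.38 = 374.6 kg·m².
ω_f = I_p ω_i / I_f = (325.3)(5.53) / 374.6 = 4.801 rad/s.

ω_f ≈ 4.80 rad/s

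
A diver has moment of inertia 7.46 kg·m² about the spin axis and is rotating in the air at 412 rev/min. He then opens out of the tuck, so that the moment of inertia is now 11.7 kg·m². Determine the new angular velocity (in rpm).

ω₂ ≈ 263 rpm

No external torque acts about the spin axis, so angular momentum is conserved.
ω₂ = I₁ω₁ / I₂ = (7.460)(412 rpm) / (11.70) = 262.7 rpm.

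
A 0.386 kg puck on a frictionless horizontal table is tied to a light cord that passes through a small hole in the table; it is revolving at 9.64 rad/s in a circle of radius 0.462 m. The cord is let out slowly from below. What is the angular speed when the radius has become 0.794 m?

ω₂ ≈ 3.26 rad/s

No torque about the axis ⇒ m r₁² ω₁ = m r₂² ω₂.
ω₂ = ω₁ (r₁/r₂)² = (9.64)(0.462/0.794)² = 3.264 rad/s.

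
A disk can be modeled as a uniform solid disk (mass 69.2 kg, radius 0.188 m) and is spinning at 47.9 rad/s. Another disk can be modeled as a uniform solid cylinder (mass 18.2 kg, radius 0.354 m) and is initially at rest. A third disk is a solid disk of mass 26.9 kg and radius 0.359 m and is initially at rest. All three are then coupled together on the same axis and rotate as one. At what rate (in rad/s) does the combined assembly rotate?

|ω_f| ≈ 14.3 rad/s

No external torque acts about the common axis, so total angular momentum is conserved.
Moments of inertia: I_A = ½(69.2)(0.188)² = 1.223 kg·m²; I_B = ½(18.2)(0.354)² = 1.140 kg·m²; I_C = ½(26.9)(0.359)² = 1.733 kg·m².
Taking A's sense as positive: L = (1.223)(47.9) = 58.58 kg·m²·rad/s.
Combined I = 1.223 + 1.140 + 1.733 = 4.097 kg·m².
ω_f = L / I = 58.58 / 4.097 = 14.30 rad/s.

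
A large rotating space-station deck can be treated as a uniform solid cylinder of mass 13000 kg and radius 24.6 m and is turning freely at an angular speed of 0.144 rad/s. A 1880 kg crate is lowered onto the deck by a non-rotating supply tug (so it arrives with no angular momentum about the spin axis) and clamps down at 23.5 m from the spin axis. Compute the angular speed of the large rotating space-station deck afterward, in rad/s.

No external torque acts about the spin axis; L_before = L_after.
I_p = ½(13000)(24.6)² = 3.934e+06 kg·m².
Added inertia Σmr² = (1880)(23.5)² = 1.038e+06 kg·m²; I_f = 3.934e+06 + 1.038e+06 = 4.972e+06 kg·m².
ω_f = I_p ω_i / I_f = (3.934e+06)(0.144) / 4.972e+06 = 0.1139 rad/s.

ω_f ≈ 0.114 rad/s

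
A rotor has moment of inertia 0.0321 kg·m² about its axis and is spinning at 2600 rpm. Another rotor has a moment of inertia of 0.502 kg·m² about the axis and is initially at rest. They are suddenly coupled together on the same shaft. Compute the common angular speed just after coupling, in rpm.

No external torque acts about the common axis, so total angular momentum is conserved.
Taking A's sense as positive: L = (0.03210)(2600) = 83.46 kg·m²·rpm.
Combined I = 0.03210 + 0.5020 = 0.5341 kg·m².
ω_f = L / I = 83.46 / 0.5341 = 156.3 rpm.

|ω_f| ≈ 156 rpm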